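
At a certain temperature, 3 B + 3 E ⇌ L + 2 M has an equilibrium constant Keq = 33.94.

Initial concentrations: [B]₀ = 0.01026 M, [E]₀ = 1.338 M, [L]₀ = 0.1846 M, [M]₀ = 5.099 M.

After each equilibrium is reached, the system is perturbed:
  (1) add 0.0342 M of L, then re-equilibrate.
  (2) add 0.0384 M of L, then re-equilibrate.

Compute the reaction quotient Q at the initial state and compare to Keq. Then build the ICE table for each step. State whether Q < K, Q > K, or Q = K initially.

Q₀ = 1.8552e+06; Q > K (proceeds reverse)

Q₀ = 1.8552e+06 vs Keq = 33.94 ⇒ Q>K, reverse
Step 1:
                  B         E         L         M
  init      0.01026     1.338    0.1846     5.099
  Δ          0.2516    0.2516  -0.08388   -0.1678
  eq         0.2619      1.59    0.1007     4.931
  solve Keq expr → x = -0.08388; check Q = 33.94
Then add 0.0342 M of L.
Step 2:
                  B         E         L         M
  init       0.2619      1.59    0.1349     4.931
  Δ         0.01857   0.01857  -0.00619  -0.01238
  eq         0.2805     1.608    0.1287     4.919
  solve Keq expr → x = -0.00619; check Q = 33.94
Then add 0.0384 M of L.
Step 3:
                  B         E         L         M
  init       0.2805     1.608    0.1671     4.919
  Δ         0.01797   0.01797 -0.005991  -0.01198
  eq         0.2984     1.626    0.1611     4.907
  solve Keq expr → x = -0.005991; check Q = 33.94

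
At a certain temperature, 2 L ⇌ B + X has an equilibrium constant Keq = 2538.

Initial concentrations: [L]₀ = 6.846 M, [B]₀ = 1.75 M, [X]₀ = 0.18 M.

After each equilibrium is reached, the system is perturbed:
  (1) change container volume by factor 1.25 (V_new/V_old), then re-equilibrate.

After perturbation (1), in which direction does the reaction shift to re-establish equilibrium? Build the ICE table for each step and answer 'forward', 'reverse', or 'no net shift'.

Q₀ = 0.006721 vs Keq = 2538 ⇒ Q<K, forward
Step 1:
                  L         B         X
  init        6.846      1.75      0.18
  Δ          -6.761     3.381     3.381
  eq        0.08484     5.131     3.561
  solve Keq expr → x = 3.381; check Q = 2538
Then change container volume by factor 1.25 (V_new/V_old).
Step 2:
                  L         B         X
  init      0.06787     4.104     2.848
  Δ               0         0         0
  eq        0.06787     4.104     2.848
  solve Keq expr → x = 0; check Q = 2538

Direction: no net shift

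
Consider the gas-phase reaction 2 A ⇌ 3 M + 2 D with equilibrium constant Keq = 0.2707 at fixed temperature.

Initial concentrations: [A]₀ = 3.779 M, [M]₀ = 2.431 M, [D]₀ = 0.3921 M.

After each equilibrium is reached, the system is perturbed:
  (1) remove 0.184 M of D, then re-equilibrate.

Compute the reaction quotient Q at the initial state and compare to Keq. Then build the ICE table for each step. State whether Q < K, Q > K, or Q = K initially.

Q₀ = 0.1547; Q < K (proceeds forward)

Q₀ = 0.1547 vs Keq = 0.2707 ⇒ Q<K, forward
Step 1:
                   A          M          D
  Initial      3.779      2.431     0.3921
  Change    -0.08016     0.1202    0.08016
  Equil        3.699      2.551     0.4723
  solve Keq expr → x = 0.04008; check Q = 0.2707
Then remove 0.184 M of D.
Step 2:
                   A          M          D
  Initial      3.699      2.551     0.2883
  Change     -0.1229     0.1844     0.1229
  Equil        3.576      2.736     0.4112
  solve Keq expr → x = 0.06146; check Q = 0.2707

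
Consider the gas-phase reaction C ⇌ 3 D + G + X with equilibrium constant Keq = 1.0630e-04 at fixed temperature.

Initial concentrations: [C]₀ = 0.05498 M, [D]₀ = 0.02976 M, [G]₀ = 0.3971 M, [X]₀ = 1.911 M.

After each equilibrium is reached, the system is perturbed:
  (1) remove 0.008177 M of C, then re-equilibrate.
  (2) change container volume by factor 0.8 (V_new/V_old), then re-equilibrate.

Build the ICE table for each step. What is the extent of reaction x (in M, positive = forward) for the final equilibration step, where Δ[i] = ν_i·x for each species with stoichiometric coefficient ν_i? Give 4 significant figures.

Q₀ = 3.6379e-04 vs Keq = 1.0630e-04 ⇒ Q>K, reverse
Step 1:
                  C         D         G         X
  I         0.05498   0.02976    0.3971     1.911
  C        0.003191 -0.009572 -0.003191 -0.003191
  E         0.05817   0.02019    0.3939     1.908
  solve Keq expr → x = -0.003191; check Q = 1.0630e-04
Then remove 0.008177 M of C.
Step 2:
                  C         D         G         X
  I         0.04999   0.02019    0.3939     1.908
  C       3.1585e-04 -9.4756e-04 -3.1585e-04 -3.1585e-04
  E         0.05031   0.01924    0.3936     1.907
  solve Keq expr → x = -3.1585e-04; check Q = 1.0630e-04
Then change container volume by factor 0.8 (V_new/V_old).
Step 3:
                  C         D         G         X
  I         0.06289   0.02405     0.492     2.384
  C        0.001991 -0.005973 -0.001991 -0.001991
  E         0.06488   0.01808      0.49     2.382
  solve Keq expr → x = -0.001991; check Q = 1.0630e-04

x = -0.001991 M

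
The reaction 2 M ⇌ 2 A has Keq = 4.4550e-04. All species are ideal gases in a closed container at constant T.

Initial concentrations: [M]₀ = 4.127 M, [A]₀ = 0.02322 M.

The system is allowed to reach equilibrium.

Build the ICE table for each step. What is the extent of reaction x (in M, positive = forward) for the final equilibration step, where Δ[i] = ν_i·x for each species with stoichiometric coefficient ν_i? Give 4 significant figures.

Q₀ = 3.1656e-05 vs Keq = 4.4550e-04 ⇒ Q<K, forward
Step 1:
                  M         A
  Initial     4.127   0.02322
  Change   -0.06257   0.06257
  Equil       4.064   0.08579
  solve Keq expr → x = 0.03128; check Q = 4.4550e-04

x = 0.03128 M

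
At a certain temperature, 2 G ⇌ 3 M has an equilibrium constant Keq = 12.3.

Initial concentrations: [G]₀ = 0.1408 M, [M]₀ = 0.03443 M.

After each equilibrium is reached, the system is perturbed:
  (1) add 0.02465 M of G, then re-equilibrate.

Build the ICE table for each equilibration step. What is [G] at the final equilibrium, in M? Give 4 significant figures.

Q₀ = 0.002059 vs Keq = 12.3 ⇒ Q<K, forward
Step 1:
                  G         M
  I          0.1408   0.03443
  C         -0.1142    0.1713
  E         0.02661    0.2057
  solve Keq expr → x = 0.0571; check Q = 12.3
Then add 0.02465 M of G.
Step 2:
                  G         M
  I         0.05126    0.2057
  C        -0.01895   0.02842
  E         0.03231    0.2341
  solve Keq expr → x = 0.009475; check Q = 12.3

[G]_eq = 0.03231 M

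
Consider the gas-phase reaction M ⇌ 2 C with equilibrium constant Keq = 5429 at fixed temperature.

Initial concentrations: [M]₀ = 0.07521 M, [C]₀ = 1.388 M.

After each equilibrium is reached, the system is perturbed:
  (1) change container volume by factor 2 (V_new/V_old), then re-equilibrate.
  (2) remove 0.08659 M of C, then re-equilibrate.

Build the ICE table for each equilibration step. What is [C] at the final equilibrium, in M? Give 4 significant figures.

[C]_eq = 0.6824 M

Q₀ = 25.62 vs Keq = 5429 ⇒ Q<K, forward
Step 1:
                  M         C
  init      0.07521     1.388
  Δ        -0.07477    0.1495
  eq      4.3545e-04     1.538
  solve Keq expr → x = 0.07477; check Q = 5429
Then change container volume by factor 2 (V_new/V_old).
Step 2:
                  M         C
  init    2.1772e-04    0.7688
  Δ       -1.0880e-04 2.1760e-04
  eq      1.0892e-04     0.769
  solve Keq expr → x = 1.0880e-04; check Q = 5429
Then remove 0.08659 M of C.
Step 3:
                  M         C
  init    1.0892e-04    0.6824
  Δ       -2.3137e-05 4.6275e-05
  eq      8.5787e-05    0.6824
  solve Keq expr → x = 2.3137e-05; check Q = 5429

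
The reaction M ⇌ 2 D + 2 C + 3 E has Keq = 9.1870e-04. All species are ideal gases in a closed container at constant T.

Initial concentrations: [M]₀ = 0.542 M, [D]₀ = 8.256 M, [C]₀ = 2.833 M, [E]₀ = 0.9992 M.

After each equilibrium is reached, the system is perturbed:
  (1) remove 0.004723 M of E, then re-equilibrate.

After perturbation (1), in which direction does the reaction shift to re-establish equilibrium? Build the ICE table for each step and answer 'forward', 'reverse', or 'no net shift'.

Direction: forward

Q₀ = 1007 vs Keq = 9.1870e-04 ⇒ Q>K, reverse
Step 1:
                    M           D           C           E
  init          0.542       8.256       2.833      0.9992
  Δ            0.3283     -0.6566     -0.6566     -0.9849
  eq           0.8703       7.599       2.176      0.0143
  solve Keq expr → x = -0.3283; check Q = 9.1870e-04
Then remove 0.004723 M of E.
Step 2:
                    M           D           C           E
  init         0.8703       7.599       2.176    0.009575
  Δ         -0.001566    0.003131    0.003131    0.004697
  eq           0.8687       7.603        2.18     0.01427
  solve Keq expr → x = 0.001566; check Q = 9.1870e-04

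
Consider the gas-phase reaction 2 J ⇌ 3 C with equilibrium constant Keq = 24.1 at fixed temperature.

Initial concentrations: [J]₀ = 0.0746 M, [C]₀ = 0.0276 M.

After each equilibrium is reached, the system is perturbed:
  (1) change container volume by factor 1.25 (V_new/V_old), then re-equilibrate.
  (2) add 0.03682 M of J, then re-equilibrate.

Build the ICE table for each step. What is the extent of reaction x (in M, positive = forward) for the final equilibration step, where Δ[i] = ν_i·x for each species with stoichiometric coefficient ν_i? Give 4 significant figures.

x = 0.01584 M

Q₀ = 0.003778 vs Keq = 24.1 ⇒ Q<K, forward
Step 1:
                    J           C
  I            0.0746      0.0276
  C           -0.0655     0.09826
  E          0.009095      0.1259
  solve Keq expr → x = 0.03275; check Q = 24.1
Then change container volume by factor 1.25 (V_new/V_old).
Step 2:
                    J           C
  I          0.007276      0.1007
  C       -6.7042e-04    0.001006
  E          0.006606      0.1017
  solve Keq expr → x = 3.3521e-04; check Q = 24.1
Then add 0.03682 M of J.
Step 3:
                    J           C
  I           0.04343      0.1017
  C          -0.03168     0.04753
  E           0.01174      0.1492
  solve Keq expr → x = 0.01584; check Q = 24.1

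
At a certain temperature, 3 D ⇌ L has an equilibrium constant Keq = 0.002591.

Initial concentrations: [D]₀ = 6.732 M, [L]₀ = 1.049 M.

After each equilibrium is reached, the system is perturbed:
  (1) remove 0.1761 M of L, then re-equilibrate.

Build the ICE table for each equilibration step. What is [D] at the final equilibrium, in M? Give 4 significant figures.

[D]_eq = 6.851 M

Q₀ = 0.003438 vs Keq = 0.002591 ⇒ Q>K, reverse
Step 1:
                   D          L
  Initial      6.732      1.049
  Change      0.3666    -0.1222
  Equil        7.099     0.9268
  solve Keq expr → x = -0.1222; check Q = 0.002591
Then remove 0.1761 M of L.
Step 2:
                   D          L
  Initial      7.099     0.7507
  Change     -0.2475     0.0825
  Equil        6.851     0.8332
  solve Keq expr → x = 0.0825; check Q = 0.002591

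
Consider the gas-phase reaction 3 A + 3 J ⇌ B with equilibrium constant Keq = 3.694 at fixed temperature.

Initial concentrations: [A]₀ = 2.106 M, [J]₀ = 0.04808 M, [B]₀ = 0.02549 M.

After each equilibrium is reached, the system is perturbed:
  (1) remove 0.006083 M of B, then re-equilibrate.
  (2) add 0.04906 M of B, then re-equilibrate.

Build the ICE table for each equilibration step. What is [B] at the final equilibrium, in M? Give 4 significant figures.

Q₀ = 24.55 vs Keq = 3.694 ⇒ Q>K, reverse
Step 1:
                   A          J          B
  Initial      2.106    0.04808    0.02549
  Change     0.02835    0.02835  -0.009451
  Equil        2.134    0.07643    0.01604
  solve Keq expr → x = -0.009451; check Q = 3.694
Then remove 0.006083 M of B.
Step 2:
                   A          J          B
  Initial      2.134    0.07643   0.009956
  Change   -0.006558  -0.006558   0.002186
  Equil        2.128    0.06988    0.01214
  solve Keq expr → x = 0.002186; check Q = 3.694
Then add 0.04906 M of B.
Step 3:
                   A          J          B
  Initial      2.128    0.06988     0.0612
  Change     0.03883    0.03883   -0.01294
  Equil        2.167     0.1087    0.04826
  solve Keq expr → x = -0.01294; check Q = 3.694

[B]_eq = 0.04826 M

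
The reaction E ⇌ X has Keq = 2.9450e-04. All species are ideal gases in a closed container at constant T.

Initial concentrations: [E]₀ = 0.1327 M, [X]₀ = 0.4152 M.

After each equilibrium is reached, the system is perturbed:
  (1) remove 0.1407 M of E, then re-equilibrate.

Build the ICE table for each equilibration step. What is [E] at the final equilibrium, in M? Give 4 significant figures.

Q₀ = 3.129 vs Keq = 2.9450e-04 ⇒ Q>K, reverse
Step 1:
                  E         X
  init       0.1327    0.4152
  Δ           0.415    -0.415
  eq         0.5477 1.6131e-04
  solve Keq expr → x = -0.415; check Q = 2.9450e-04
Then remove 0.1407 M of E.
Step 2:
                  E         X
  init        0.407 1.6131e-04
  Δ       4.1424e-05 -4.1424e-05
  eq         0.4071 1.1989e-04
  solve Keq expr → x = -4.1424e-05; check Q = 2.9450e-04

[E]_eq = 0.4071 M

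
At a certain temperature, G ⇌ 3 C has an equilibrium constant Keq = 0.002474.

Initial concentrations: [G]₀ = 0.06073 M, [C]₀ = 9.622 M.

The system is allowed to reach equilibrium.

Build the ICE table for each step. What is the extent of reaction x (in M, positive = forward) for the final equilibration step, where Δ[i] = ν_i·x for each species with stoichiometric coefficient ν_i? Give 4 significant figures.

x = -3.141 M

Q₀ = 1.4669e+04 vs Keq = 0.002474 ⇒ Q>K, reverse
Step 1:
                  G         C
  init      0.06073     9.622
  Δ           3.141    -9.423
  eq          3.202    0.1993
  solve Keq expr → x = -3.141; check Q = 0.002474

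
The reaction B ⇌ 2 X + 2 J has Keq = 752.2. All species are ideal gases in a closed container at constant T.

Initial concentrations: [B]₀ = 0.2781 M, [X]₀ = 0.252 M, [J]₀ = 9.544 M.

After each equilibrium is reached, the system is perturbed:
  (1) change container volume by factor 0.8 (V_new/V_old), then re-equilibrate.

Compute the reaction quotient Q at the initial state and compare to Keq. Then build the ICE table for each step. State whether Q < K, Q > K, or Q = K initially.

Q₀ = 20.8; Q < K (proceeds forward)

Q₀ = 20.8 vs Keq = 752.2 ⇒ Q<K, forward
Step 1:
                   B          X          J
  init        0.2781      0.252      9.544
  Δ          -0.2161     0.4323     0.4323
  eq         0.06196     0.6843      9.976
  solve Keq expr → x = 0.2161; check Q = 752.2
Then change container volume by factor 0.8 (V_new/V_old).
Step 2:
                   B          X          J
  init       0.07744     0.8554      12.47
  Δ          0.04315   -0.08629   -0.08629
  eq          0.1206     0.7691      12.38
  solve Keq expr → x = -0.04315; check Q = 752.2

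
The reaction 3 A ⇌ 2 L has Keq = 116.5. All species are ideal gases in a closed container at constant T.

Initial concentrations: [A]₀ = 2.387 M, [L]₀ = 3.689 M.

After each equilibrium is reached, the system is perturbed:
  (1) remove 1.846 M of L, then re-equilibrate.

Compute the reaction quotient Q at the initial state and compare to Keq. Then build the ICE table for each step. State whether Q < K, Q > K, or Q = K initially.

Q₀ = 1.001 vs Keq = 116.5 ⇒ Q<K, forward
Step 1:
                  A         L
  init        2.387     3.689
  Δ          -1.797     1.198
  eq         0.5897     4.887
  solve Keq expr → x = 0.5991; check Q = 116.5
Then remove 1.846 M of L.
Step 2:
                  A         L
  init       0.5897     3.041
  Δ         -0.1505    0.1003
  eq         0.4392     3.142
  solve Keq expr → x = 0.05016; check Q = 116.5

Q₀ = 1.001; Q < K (proceeds forward)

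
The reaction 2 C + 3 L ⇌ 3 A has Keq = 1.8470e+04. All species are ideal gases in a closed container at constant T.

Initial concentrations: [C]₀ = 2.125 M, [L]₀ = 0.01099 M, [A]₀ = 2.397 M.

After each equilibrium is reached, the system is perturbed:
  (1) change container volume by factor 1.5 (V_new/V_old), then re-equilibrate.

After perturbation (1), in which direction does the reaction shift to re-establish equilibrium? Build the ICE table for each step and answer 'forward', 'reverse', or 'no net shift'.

Direction: reverse

Q₀ = 2.2977e+06 vs Keq = 1.8470e+04 ⇒ Q>K, reverse
Step 1:
                   C          L          A
  init         2.125    0.01099      2.397
  Δ          0.02829    0.04243   -0.04243
  eq           2.153    0.05342      2.355
  solve Keq expr → x = -0.01414; check Q = 1.8470e+04
Then change container volume by factor 1.5 (V_new/V_old).
Step 2:
                   C          L          A
  init         1.436    0.03561       1.57
  Δ         0.007058    0.01059   -0.01059
  eq           1.443     0.0462      1.559
  solve Keq expr → x = -0.003529; check Q = 1.8470e+04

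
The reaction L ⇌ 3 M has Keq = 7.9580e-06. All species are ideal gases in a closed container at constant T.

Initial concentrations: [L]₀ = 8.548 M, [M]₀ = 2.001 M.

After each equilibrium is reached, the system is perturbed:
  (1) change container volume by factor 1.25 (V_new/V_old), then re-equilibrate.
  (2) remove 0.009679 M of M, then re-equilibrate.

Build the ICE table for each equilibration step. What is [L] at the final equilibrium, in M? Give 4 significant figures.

[L]_eq = 7.356 M

Q₀ = 0.9373 vs Keq = 7.9580e-06 ⇒ Q>K, reverse
Step 1:
                   L          M
  Initial      8.548      2.001
  Change      0.6531     -1.959
  Equil        9.201    0.04184
  solve Keq expr → x = -0.6531; check Q = 7.9580e-06
Then change container volume by factor 1.25 (V_new/V_old).
Step 2:
                   L          M
  Initial      7.361    0.03347
  Change   -0.001788   0.005365
  Equil        7.359    0.03883
  solve Keq expr → x = 0.001788; check Q = 7.9580e-06
Then remove 0.009679 M of M.
Step 3:
                   L          M
  Initial      7.359    0.02915
  Change   -0.003224   0.009673
  Equil        7.356    0.03883
  solve Keq expr → x = 0.003224; check Q = 7.9580e-06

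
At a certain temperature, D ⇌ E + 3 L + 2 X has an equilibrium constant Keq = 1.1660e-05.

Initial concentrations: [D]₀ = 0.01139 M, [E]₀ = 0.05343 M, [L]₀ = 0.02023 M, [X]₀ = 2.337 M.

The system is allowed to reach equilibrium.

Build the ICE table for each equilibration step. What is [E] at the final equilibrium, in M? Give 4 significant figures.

Q₀ = 2.1211e-04 vs Keq = 1.1660e-05 ⇒ Q>K, reverse
Step 1:
                   D          E          L          X
  init       0.01139    0.05343    0.02023      2.337
  Δ         0.003841  -0.003841   -0.01152  -0.007682
  eq         0.01523    0.04959   0.008707      2.329
  solve Keq expr → x = -0.003841; check Q = 1.1660e-05

[E]_eq = 0.04959 M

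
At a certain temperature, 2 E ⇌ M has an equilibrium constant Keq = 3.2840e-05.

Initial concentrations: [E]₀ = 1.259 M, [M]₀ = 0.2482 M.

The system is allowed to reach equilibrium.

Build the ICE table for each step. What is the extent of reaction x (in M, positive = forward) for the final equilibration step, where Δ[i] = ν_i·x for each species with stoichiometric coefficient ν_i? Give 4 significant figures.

x = -0.2481 M

Q₀ = 0.1566 vs Keq = 3.2840e-05 ⇒ Q>K, reverse
Step 1:
                  E         M
  I           1.259    0.2482
  C          0.4962   -0.2481
  E           1.755 1.0117e-04
  solve Keq expr → x = -0.2481; check Q = 3.2840e-05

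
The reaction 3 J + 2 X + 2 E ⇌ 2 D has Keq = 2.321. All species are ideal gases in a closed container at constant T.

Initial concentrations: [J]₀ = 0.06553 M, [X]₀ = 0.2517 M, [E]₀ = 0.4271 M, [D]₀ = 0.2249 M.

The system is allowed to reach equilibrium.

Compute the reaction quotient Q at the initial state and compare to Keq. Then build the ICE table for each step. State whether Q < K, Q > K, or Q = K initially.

Q₀ = 1.5554e+04 vs Keq = 2.321 ⇒ Q>K, reverse
Step 1:
                  J         X         E         D
  I         0.06553    0.2517    0.4271    0.2249
  C          0.2424    0.1616    0.1616   -0.1616
  E          0.3079    0.4133    0.5887   0.06332
  solve Keq expr → x = -0.08079; check Q = 2.321

Q₀ = 1.5554e+04; Q > K (proceeds reverse)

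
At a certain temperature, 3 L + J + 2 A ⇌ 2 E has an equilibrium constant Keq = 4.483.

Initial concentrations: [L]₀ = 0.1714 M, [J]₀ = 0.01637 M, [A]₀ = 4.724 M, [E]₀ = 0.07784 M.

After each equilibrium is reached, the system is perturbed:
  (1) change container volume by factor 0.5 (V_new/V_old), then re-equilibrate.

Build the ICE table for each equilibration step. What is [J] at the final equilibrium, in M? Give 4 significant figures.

Q₀ = 3.294 vs Keq = 4.483 ⇒ Q<K, forward
Step 1:
                    L           J           A           E
  Initial      0.1714     0.01637       4.724     0.07784
  Change    -0.005465   -0.001822   -0.003644    0.003644
  Equil        0.1659     0.01455        4.72     0.08148
  solve Keq expr → x = 0.001822; check Q = 4.483
Then change container volume by factor 0.5 (V_new/V_old).
Step 2:
                    L           J           A           E
  Initial      0.3319      0.0291       9.441       0.163
  Change     -0.06905    -0.02302    -0.04603     0.04603
  Equil        0.2628    0.006081       9.395       0.209
  solve Keq expr → x = 0.02302; check Q = 4.483

[J]_eq = 0.006081 M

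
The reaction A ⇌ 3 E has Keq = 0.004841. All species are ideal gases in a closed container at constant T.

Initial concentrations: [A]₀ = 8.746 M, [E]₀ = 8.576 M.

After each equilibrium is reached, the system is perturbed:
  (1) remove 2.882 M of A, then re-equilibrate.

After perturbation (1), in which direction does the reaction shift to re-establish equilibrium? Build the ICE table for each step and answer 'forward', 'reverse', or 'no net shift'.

Direction: reverse

Q₀ = 72.12 vs Keq = 0.004841 ⇒ Q>K, reverse
Step 1:
                   A          E
  init         8.746      8.576
  Δ            2.731     -8.194
  eq           11.48     0.3816
  solve Keq expr → x = -2.731; check Q = 0.004841
Then remove 2.882 M of A.
Step 2:
                   A          E
  init         8.595     0.3816
  Δ          0.01164   -0.03491
  eq           8.607     0.3467
  solve Keq expr → x = -0.01164; check Q = 0.004841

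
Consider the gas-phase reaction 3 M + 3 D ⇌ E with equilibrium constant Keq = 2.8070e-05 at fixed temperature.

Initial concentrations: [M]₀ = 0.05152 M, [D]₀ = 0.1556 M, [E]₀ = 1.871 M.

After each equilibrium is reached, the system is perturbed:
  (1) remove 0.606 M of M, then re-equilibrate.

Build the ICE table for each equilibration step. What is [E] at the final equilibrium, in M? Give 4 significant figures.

[E]_eq = 0.2663 M

Q₀ = 3.6318e+06 vs Keq = 2.8070e-05 ⇒ Q>K, reverse
Step 1:
                  M         D         E
  Initial   0.05152    0.1556     1.871
  Change      4.646     4.646    -1.549
  Equil       4.698     4.802    0.3222
  solve Keq expr → x = -1.549; check Q = 2.8070e-05
Then remove 0.606 M of M.
Step 2:
                  M         D         E
  Initial     4.092     4.802    0.3222
  Change     0.1678    0.1678  -0.05594
  Equil        4.26      4.97    0.2663
  solve Keq expr → x = -0.05594; check Q = 2.8070e-05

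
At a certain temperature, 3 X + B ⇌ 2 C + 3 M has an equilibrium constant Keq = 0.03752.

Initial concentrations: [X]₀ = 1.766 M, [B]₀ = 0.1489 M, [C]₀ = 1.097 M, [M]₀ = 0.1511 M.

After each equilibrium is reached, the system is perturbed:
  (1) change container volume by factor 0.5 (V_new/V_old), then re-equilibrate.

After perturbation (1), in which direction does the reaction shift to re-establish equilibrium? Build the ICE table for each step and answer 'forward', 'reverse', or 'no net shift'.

Direction: reverse

Q₀ = 0.005062 vs Keq = 0.03752 ⇒ Q<K, forward
Step 1:
                    X           B           C           M
  Initial       1.766      0.1489       1.097      0.1511
  Change     -0.09625    -0.03208     0.06417     0.09625
  Equil          1.67      0.1168       1.161      0.2473
  solve Keq expr → x = 0.03208; check Q = 0.03752
Then change container volume by factor 0.5 (V_new/V_old).
Step 2:
                    X           B           C           M
  Initial        3.34      0.2336       2.322      0.4947
  Change       0.0738      0.0246     -0.0492     -0.0738
  Equil         3.413      0.2582       2.273      0.4209
  solve Keq expr → x = -0.0246; check Q = 0.03752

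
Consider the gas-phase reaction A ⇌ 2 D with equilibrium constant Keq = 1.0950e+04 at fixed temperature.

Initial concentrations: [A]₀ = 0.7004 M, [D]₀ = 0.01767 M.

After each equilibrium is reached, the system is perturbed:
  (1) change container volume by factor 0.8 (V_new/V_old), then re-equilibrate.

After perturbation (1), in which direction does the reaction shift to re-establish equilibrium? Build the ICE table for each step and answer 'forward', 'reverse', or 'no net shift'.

Q₀ = 4.4579e-04 vs Keq = 1.0950e+04 ⇒ Q<K, forward
Step 1:
                   A          D
  I           0.7004    0.01767
  C          -0.7002        1.4
  E       1.8365e-04      1.418
  solve Keq expr → x = 0.7002; check Q = 1.0950e+04
Then change container volume by factor 0.8 (V_new/V_old).
Step 2:
                   A          D
  I       2.2957e-04      1.773
  C       5.7355e-05 -1.1471e-04
  E       2.8692e-04      1.773
  solve Keq expr → x = -5.7355e-05; check Q = 1.0950e+04

Direction: reverse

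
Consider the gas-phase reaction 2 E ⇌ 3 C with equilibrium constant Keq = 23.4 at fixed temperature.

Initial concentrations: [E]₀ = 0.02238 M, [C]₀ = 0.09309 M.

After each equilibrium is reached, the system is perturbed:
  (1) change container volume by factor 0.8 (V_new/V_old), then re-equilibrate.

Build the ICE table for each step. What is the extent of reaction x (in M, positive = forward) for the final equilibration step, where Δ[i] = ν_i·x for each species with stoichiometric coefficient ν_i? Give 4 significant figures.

x = -5.0344e-04 M

Q₀ = 1.611 vs Keq = 23.4 ⇒ Q<K, forward
Step 1:
                  E         C
  init      0.02238   0.09309
  Δ        -0.01436   0.02154
  eq       0.008023    0.1146
  solve Keq expr → x = 0.007179; check Q = 23.4
Then change container volume by factor 0.8 (V_new/V_old).
Step 2:
                  E         C
  init      0.01003    0.1433
  Δ        0.001007  -0.00151
  eq        0.01104    0.1418
  solve Keq expr → x = -5.0344e-04; check Q = 23.4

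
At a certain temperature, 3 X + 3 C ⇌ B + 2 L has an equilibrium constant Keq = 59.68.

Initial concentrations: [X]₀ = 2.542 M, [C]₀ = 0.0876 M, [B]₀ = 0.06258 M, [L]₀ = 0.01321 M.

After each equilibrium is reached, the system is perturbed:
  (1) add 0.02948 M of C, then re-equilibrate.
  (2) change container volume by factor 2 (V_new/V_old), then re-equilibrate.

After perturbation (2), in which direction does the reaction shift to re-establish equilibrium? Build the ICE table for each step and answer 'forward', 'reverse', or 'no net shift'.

Q₀ = 9.8901e-04 vs Keq = 59.68 ⇒ Q<K, forward
Step 1:
                    X           C           B           L
  I             2.542      0.0876     0.06258     0.01321
  C          -0.07997    -0.07997     0.02666     0.05332
  E             2.462    0.007626     0.08924     0.06653
  solve Keq expr → x = 0.02666; check Q = 59.68
Then add 0.02948 M of C.
Step 2:
                    X           C           B           L
  I             2.462     0.03711     0.08924     0.06653
  C          -0.02772    -0.02772     0.00924     0.01848
  E             2.434    0.009385     0.09848     0.08501
  solve Keq expr → x = 0.00924; check Q = 59.68
Then change container volume by factor 2 (V_new/V_old).
Step 3:
                    X           C           B           L
  I             1.217    0.004692     0.04924      0.0425
  C          0.004164    0.004164   -0.001388   -0.002776
  E             1.221    0.008856     0.04785     0.03973
  solve Keq expr → x = -0.001388; check Q = 59.68

Direction: reverse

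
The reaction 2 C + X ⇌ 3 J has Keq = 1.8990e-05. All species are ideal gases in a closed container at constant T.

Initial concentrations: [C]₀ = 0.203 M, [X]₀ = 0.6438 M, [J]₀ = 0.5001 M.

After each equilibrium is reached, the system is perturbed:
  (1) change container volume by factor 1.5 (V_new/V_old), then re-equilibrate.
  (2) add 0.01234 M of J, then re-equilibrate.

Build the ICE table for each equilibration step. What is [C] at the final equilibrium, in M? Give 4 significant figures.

Q₀ = 4.714 vs Keq = 1.8990e-05 ⇒ Q>K, reverse
Step 1:
                  C         X         J
  I           0.203    0.6438    0.5001
  C          0.3226    0.1613   -0.4839
  E          0.5256    0.8051   0.01617
  solve Keq expr → x = -0.1613; check Q = 1.8990e-05
Then change container volume by factor 1.5 (V_new/V_old).
Step 2:
                  C         X         J
  I          0.3504    0.5367   0.01078
  C               0         0         0
  E          0.3504    0.5367   0.01078
  solve Keq expr → x = 0; check Q = 1.8990e-05
Then add 0.01234 M of J.
Step 3:
                  C         X         J
  I          0.3504    0.5367   0.02312
  C        0.008098  0.004049  -0.01215
  E          0.3585    0.5408   0.01097
  solve Keq expr → x = -0.004049; check Q = 1.8990e-05

[C]_eq = 0.3585 M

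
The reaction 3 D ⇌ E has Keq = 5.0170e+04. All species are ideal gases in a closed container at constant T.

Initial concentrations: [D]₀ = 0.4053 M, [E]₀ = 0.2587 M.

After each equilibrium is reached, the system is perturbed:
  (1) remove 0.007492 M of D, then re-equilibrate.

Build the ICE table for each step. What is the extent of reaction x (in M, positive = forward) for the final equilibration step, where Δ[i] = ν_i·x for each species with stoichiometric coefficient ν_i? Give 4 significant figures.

Q₀ = 3.886 vs Keq = 5.0170e+04 ⇒ Q<K, forward
Step 1:
                    D           E
  Initial      0.4053      0.2587
  Change      -0.3855      0.1285
  Equil       0.01976      0.3872
  solve Keq expr → x = 0.1285; check Q = 5.0170e+04
Then remove 0.007492 M of D.
Step 2:
                    D           E
  Initial     0.01227      0.3872
  Change      0.00745   -0.002483
  Equil       0.01972      0.3847
  solve Keq expr → x = -0.002483; check Q = 5.0170e+04

x = -0.002483 M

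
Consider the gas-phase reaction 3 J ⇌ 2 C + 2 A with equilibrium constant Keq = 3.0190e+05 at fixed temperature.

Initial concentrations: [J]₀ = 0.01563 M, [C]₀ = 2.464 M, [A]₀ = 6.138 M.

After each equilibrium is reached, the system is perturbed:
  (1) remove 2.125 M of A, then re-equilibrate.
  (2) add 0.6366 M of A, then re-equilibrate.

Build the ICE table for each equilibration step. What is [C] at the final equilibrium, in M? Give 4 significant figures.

[C]_eq = 2.425 M

Q₀ = 5.9904e+07 vs Keq = 3.0190e+05 ⇒ Q>K, reverse
Step 1:
                    J           C           A
  init        0.01563       2.464       6.138
  Δ           0.07383    -0.04922    -0.04922
  eq          0.08946       2.415       6.089
  solve Keq expr → x = -0.02461; check Q = 3.0190e+05
Then remove 2.125 M of A.
Step 2:
                    J           C           A
  init        0.08946       2.415       3.964
  Δ          -0.02183     0.01455     0.01455
  eq          0.06763       2.429       3.978
  solve Keq expr → x = 0.007277; check Q = 3.0190e+05
Then add 0.6366 M of A.
Step 3:
                    J           C           A
  init        0.06763       2.429       4.615
  Δ          0.006892   -0.004594   -0.004594
  eq          0.07453       2.425        4.61
  solve Keq expr → x = -0.002297; check Q = 3.0190e+05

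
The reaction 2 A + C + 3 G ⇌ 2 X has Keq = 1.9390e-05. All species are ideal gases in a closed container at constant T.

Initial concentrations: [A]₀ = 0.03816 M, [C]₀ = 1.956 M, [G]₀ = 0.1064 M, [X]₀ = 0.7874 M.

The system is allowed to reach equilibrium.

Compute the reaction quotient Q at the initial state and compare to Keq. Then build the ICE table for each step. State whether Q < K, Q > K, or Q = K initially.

Q₀ = 1.8071e+05 vs Keq = 1.9390e-05 ⇒ Q>K, reverse
Step 1:
                    A           C           G           X
  init        0.03816       1.956      0.1064      0.7874
  Δ            0.7795      0.3897       1.169     -0.7795
  eq           0.8176       2.346       1.276    0.007944
  solve Keq expr → x = -0.3897; check Q = 1.9390e-05

Q₀ = 1.8071e+05; Q > K (proceeds reverse)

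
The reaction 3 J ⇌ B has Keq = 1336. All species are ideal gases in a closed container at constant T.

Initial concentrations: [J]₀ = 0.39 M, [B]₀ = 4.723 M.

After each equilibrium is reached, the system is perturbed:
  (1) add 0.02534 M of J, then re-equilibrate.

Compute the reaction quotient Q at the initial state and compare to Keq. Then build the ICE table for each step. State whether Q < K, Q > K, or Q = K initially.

Q₀ = 79.62; Q < K (proceeds forward)

Q₀ = 79.62 vs Keq = 1336 ⇒ Q<K, forward
Step 1:
                  J         B
  I            0.39     4.723
  C         -0.2368   0.07894
  E          0.1532     4.802
  solve Keq expr → x = 0.07894; check Q = 1336
Then add 0.02534 M of J.
Step 2:
                  J         B
  I          0.1785     4.802
  C        -0.02525  0.008417
  E          0.1533      4.81
  solve Keq expr → x = 0.008417; check Q = 1336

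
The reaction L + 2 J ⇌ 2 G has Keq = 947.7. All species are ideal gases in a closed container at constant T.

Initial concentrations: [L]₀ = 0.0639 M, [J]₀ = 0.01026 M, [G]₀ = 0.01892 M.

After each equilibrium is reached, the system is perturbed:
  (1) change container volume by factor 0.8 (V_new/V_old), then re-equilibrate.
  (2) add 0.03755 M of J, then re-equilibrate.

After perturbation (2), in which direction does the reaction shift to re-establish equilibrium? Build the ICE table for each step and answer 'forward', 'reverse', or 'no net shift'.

Q₀ = 53.22 vs Keq = 947.7 ⇒ Q<K, forward
Step 1:
                  L         J         G
  I          0.0639   0.01026   0.01892
  C       -0.003428 -0.006855  0.006855
  E         0.06047  0.003405   0.02578
  solve Keq expr → x = 0.003428; check Q = 947.7
Then change container volume by factor 0.8 (V_new/V_old).
Step 2:
                  L         J         G
  I         0.07559  0.004256   0.03222
  C       -1.9865e-04 -3.9730e-04 3.9730e-04
  E         0.07539  0.003859   0.03262
  solve Keq expr → x = 1.9865e-04; check Q = 947.7
Then add 0.03755 M of J.
Step 3:
                  L         J         G
  I         0.07539   0.04141   0.03262
  C        -0.01634  -0.03268   0.03268
  E         0.05905  0.008728    0.0653
  solve Keq expr → x = 0.01634; check Q = 947.7

Direction: forward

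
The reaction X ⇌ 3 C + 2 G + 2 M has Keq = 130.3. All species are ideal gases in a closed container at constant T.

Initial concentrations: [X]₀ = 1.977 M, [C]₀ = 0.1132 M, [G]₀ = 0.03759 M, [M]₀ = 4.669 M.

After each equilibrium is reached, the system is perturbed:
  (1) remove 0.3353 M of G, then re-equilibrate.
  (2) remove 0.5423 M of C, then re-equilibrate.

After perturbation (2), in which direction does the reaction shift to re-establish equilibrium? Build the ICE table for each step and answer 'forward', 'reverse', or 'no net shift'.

Q₀ = 2.2601e-05 vs Keq = 130.3 ⇒ Q<K, forward
Step 1:
                    X           C           G           M
  init          1.977      0.1132     0.03759       4.669
  Δ           -0.5266        1.58       1.053       1.053
  eq             1.45       1.693       1.091       5.722
  solve Keq expr → x = 0.5266; check Q = 130.3
Then remove 0.3353 M of G.
Step 2:
                    X           C           G           M
  init           1.45       1.693      0.7554       5.722
  Δ          -0.06493      0.1948      0.1299      0.1299
  eq            1.386       1.888      0.8853       5.852
  solve Keq expr → x = 0.06493; check Q = 130.3
Then remove 0.5423 M of C.
Step 3:
                    X           C           G           M
  init          1.386       1.345      0.8853       5.852
  Δ          -0.08716      0.2615      0.1743      0.1743
  eq            1.298       1.607        1.06       6.026
  solve Keq expr → x = 0.08716; check Q = 130.3

Direction: forward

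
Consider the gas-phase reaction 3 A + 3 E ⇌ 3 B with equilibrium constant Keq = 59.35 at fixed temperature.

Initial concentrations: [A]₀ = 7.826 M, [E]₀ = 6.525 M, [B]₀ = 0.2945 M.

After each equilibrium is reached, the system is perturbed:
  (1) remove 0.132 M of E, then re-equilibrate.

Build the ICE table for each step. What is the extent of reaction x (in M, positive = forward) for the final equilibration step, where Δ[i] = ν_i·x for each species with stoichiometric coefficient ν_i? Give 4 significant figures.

Q₀ = 1.9182e-07 vs Keq = 59.35 ⇒ Q<K, forward
Step 1:
                    A           E           B
  init          7.826       6.525      0.2945
  Δ            -5.769      -5.769       5.769
  eq            2.057      0.7558       6.064
  solve Keq expr → x = 1.923; check Q = 59.35
Then remove 0.132 M of E.
Step 2:
                    A           E           B
  init          2.057      0.6238       6.064
  Δ            0.0897      0.0897     -0.0897
  eq            2.147      0.7135       5.974
  solve Keq expr → x = -0.0299; check Q = 59.35

x = -0.0299 M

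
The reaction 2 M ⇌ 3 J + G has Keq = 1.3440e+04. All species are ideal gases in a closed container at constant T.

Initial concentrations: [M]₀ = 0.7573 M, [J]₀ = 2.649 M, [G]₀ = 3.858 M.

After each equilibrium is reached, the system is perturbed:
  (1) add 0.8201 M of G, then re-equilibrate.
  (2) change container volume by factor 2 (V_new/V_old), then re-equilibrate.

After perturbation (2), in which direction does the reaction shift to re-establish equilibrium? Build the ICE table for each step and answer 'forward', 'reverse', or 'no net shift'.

Q₀ = 125 vs Keq = 1.3440e+04 ⇒ Q<K, forward
Step 1:
                  M         J         G
  Initial    0.7573     2.649     3.858
  Change    -0.6367     0.955    0.3183
  Equil      0.1206     3.604     4.176
  solve Keq expr → x = 0.3183; check Q = 1.3440e+04
Then add 0.8201 M of G.
Step 2:
                  M         J         G
  Initial    0.1206     3.604     4.996
  Change    0.01039  -0.01558 -0.005194
  Equil       0.131     3.588     4.991
  solve Keq expr → x = -0.005194; check Q = 1.3440e+04
Then change container volume by factor 2 (V_new/V_old).
Step 3:
                  M         J         G
  Initial    0.0655     1.794     2.496
  Change   -0.03135   0.04702   0.01567
  Equil     0.03415     1.841     2.511
  solve Keq expr → x = 0.01567; check Q = 1.3440e+04

Direction: forward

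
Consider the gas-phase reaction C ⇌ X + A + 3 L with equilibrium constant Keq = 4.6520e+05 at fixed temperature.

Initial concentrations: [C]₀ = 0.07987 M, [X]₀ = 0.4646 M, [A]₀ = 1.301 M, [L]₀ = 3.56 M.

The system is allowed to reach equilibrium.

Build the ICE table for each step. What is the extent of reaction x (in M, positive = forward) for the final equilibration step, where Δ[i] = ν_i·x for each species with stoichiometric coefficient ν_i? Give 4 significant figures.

x = 0.07978 M

Q₀ = 341.4 vs Keq = 4.6520e+05 ⇒ Q<K, forward
Step 1:
                    C           X           A           L
  I           0.07987      0.4646       1.301        3.56
  C          -0.07978     0.07978     0.07978      0.2393
  E        8.8616e-05      0.5444       1.381       3.799
  solve Keq expr → x = 0.07978; check Q = 4.6520e+05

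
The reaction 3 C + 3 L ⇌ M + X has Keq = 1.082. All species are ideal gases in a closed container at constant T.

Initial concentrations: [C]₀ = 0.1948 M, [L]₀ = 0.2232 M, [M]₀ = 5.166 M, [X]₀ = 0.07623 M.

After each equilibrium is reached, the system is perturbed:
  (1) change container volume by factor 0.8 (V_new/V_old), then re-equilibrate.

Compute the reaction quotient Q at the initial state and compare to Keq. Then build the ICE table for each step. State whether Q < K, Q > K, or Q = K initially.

Q₀ = 4791; Q > K (proceeds reverse)

Q₀ = 4791 vs Keq = 1.082 ⇒ Q>K, reverse
Step 1:
                  C         L         M         X
  I          0.1948    0.2232     5.166   0.07623
  C          0.2245    0.2245  -0.07482  -0.07482
  E          0.4193    0.4477     5.091  0.001405
  solve Keq expr → x = -0.07482; check Q = 1.082
Then change container volume by factor 0.8 (V_new/V_old).
Step 2:
                  C         L         M         X
  I          0.5241    0.5596     6.364  0.001757
  C        -0.00667  -0.00667  0.002223  0.002223
  E          0.5174    0.5529     6.366   0.00398
  solve Keq expr → x = 0.002223; check Q = 1.082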